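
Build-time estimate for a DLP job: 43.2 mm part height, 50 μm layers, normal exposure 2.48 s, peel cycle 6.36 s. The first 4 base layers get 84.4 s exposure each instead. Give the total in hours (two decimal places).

2.21 hours

Layer count = ceil(43.2 / 0.05) = 864.
Bottom layers = 4 × (84.4 + 6.36), so 363.04 s.
Regular layers: 860 × (2.48 + 6.36) → 7602.4 s.
Sum: 363.04 + 7602.4 = 7965.44 s → 2.21 hours.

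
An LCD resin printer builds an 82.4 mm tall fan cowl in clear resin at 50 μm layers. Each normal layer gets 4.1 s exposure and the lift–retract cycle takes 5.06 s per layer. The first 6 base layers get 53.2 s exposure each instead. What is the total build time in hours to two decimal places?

Layer count = ceil(82.4 / 0.05) = 1648.
Burn-in layers: 6 × (53.2 + 5.06) → 349.56 s.
Regular layers: 1642 × (4.1 + 5.06) → 15040.72 s.
Sum: 349.56 + 15040.72 = 15390.28 s → 4.28 hours.

4.28 hours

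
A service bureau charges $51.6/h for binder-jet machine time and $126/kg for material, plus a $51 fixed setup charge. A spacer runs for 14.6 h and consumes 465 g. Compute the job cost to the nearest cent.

Machine cost = 51.6 × 14.6, so $753.36.
Material charge = 126 × 465/1000, so $58.59.
Adding setup: 753.36 + 58.59 + 51 → $862.95.

$862.95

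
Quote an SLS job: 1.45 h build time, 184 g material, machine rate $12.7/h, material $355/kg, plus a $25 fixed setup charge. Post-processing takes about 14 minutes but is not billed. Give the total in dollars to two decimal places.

Machine cost = 12.7 × 1.45, so $18.415.
Material charge: 355 × 184/1000 → $65.32.
Adding setup: 18.415 + 65.32 + 25 → 108.735 ≈ $108.74.

$108.74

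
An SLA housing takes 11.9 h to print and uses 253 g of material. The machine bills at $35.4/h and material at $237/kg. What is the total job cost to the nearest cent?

Machine-time cost = 35.4 × 11.9, so $421.26.
Material cost: 237 × 253/1000 → $59.961.
Total = 421.26 + 59.961 = 481.221 ≈ $481.22.

$481.22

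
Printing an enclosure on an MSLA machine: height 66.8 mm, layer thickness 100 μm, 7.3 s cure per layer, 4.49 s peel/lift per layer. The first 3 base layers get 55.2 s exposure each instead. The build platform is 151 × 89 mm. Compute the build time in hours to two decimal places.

2.23 hours

Number of layers: 66.8 / 0.1 → 668 (rounded up).
Bottom layers = 3 × (55.2 + 4.49), so 179.07 s.
Regular layers = 665 × (7.3 + 4.49) = 7840.35 s.
Total = 179.07 + 7840.35 = 8019.42 s = 2.23 hours.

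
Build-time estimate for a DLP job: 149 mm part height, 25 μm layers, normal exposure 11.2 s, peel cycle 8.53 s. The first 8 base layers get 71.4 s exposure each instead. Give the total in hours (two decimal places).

32.80 hours

Number of layers: 149 / 0.025 → 5960 (rounded up).
Bottom layers = 8 × (71.4 + 8.53) = 639.44 s.
Normal layers = 5952 × (11.2 + 8.53) = 117432.96 s.
Total = 639.44 + 117432.96 = 118072.4 s = 32.80 hours.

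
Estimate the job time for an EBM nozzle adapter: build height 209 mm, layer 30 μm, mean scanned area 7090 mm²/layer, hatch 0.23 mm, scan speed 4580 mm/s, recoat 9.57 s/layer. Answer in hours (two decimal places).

Layer count = ceil(209 / 0.03) = 6967.
Per-layer scan distance: 7090 / 0.23 → 30826.1 mm.
Beam time per layer: 30826.1 / 4580 → 6.7306 s.
Per-layer time = 6.7306 + 9.57 = 16.3006 s.
Total: 6967 × 16.3006 s = 113566.2802 s → 31.55 hours.

31.55 hours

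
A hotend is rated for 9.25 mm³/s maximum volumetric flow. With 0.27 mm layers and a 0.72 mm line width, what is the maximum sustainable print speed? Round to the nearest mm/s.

48 mm/s

Extrusion cross-section = 0.27 × 0.72, so 0.1944 mm².
v_max = Q/A = 9.25/0.1944 = 47.58 mm/s → 48 mm/s.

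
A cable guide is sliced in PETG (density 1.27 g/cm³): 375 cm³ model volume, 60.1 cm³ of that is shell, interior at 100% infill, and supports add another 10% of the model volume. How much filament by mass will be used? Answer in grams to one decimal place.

523.9 g

Infill region: 375 − 60.1 → 314.9 cm³.
Infill deposited: 1.00 × 314.9 → 314.9 cm³.
Support = 0.10 × 375 = 37.5 cm³.
Total printed volume = 60.1 + 314.9 + 37.5, so 412.5 cm³.
Mass = 412.5 × 1.27 = 523.875 g.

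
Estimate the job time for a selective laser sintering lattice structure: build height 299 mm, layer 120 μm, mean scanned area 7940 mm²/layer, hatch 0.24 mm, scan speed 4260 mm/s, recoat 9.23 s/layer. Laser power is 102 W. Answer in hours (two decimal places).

11.77 hours

Layer count = ceil(299 / 0.12) = 2492.
Hatch length per layer = 7940 / 0.24, so 33083.3 mm.
Scan time per layer = 33083.3 / 4260, so 7.766 s.
Per-layer time: 7.766 + 9.23 → 16.996 s.
Build time = 2492 × 16.996 = 42354.032 s = 11.77 hours.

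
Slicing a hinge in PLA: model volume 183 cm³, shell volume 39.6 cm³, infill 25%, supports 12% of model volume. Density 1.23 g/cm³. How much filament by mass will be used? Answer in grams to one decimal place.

Interior volume = 183 − 39.6 = 143.4 cm³.
Infill volume: 0.25 × 143.4 → 35.85 cm³.
Support = 0.12 × 183, so 21.96 cm³.
Deposited volume = 39.6 + 35.85 + 21.96 = 97.41 cm³.
Mass = 97.41 × 1.23, so 119.8143 g.

119.8 g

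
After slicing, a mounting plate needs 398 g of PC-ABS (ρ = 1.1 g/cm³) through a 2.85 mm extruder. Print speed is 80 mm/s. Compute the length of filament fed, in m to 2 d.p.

56.72 m

Extruded volume: 398/1.1 = 361.8182 cm³ (361818.2 mm³).
A = π r² = π × 1.425² = 6.3794 mm².
L = V/A = 361818.2/6.3794 = 56716.65 mm → 56.72 m.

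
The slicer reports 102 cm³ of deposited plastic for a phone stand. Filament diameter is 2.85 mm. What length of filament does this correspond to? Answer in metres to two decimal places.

15.99 m

A = π r² = π × 1.425² = 6.3794 mm².
Length = 102 cm³ / 6.3794 mm² = 102000 / 6.3794 = 15988.96 mm = 15.99 m.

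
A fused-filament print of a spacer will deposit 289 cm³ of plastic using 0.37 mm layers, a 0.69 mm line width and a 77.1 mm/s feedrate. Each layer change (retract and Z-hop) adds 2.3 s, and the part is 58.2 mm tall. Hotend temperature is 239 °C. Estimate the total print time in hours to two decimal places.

Bead cross-section = 0.37 × 0.69 = 0.2553 mm².
Path length: 289000 mm³ / 0.2553 mm² → 1132001.6 mm.
Time extruding = 1132001.6 / 77.1 = 14682.3 s.
Number of layers: 58.2 / 0.37 → 158 (rounded up).
Non-print overhead = 158 × 2.3 = 363.4 s.
Altogether 14682.3 + 363.4 = 15045.7 s, i.e. 4.18 hours.

4.18 hours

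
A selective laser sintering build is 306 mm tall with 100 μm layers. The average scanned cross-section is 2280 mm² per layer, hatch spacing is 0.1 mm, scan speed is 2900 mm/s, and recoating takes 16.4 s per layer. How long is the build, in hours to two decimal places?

Number of layers: 306 / 0.1 → 3060 (rounded up).
Scan path per layer: 2280 / 0.1 → 22800 mm.
Scan time per layer = 22800 / 2900 = 7.8621 s.
Layer cycle = 7.8621 + 16.4, so 24.2621 s.
3060 layers × 24.2621 s/layer = 74242.026 s, i.e. 20.62 hours.

20.62 hours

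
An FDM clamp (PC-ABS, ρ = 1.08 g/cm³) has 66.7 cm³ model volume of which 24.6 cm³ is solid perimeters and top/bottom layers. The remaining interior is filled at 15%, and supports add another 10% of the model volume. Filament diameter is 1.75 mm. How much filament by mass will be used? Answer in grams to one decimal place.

40.6 g

Interior volume = 66.7 − 24.6 = 42.1 cm³.
Infill deposited = 0.15 × 42.1 = 6.315 cm³.
Support: 0.10 × 66.7 → 6.67 cm³.
Total extruded: 24.6 + 6.315 + 6.67 → 37.585 cm³.
Mass = 37.585 × 1.08 = 40.5918 g.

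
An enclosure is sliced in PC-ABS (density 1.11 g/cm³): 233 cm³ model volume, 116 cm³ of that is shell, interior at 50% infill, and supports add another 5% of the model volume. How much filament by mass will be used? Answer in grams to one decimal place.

206.6 g

Interior volume = 233 − 116 = 117 cm³.
Deposited infill: 0.50 × 117 → 58.5 cm³.
Support = 0.05 × 233, so 11.65 cm³.
Deposited volume = 116 + 58.5 + 11.65 = 186.15 cm³.
Mass = 186.15 × 1.11 = 206.6265 g.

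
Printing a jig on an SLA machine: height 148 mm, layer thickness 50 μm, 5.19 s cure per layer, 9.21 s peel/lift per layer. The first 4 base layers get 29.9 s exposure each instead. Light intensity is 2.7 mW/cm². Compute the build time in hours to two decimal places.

Layers = ⌈148/0.05⌉ = 2960.
Bottom layers: 4 × (29.9 + 9.21) → 156.44 s.
Normal layers: 2956 × (5.19 + 9.21) → 42566.4 s.
Total = 156.44 + 42566.4 = 42722.84 s = 11.87 hours.

11.87 hours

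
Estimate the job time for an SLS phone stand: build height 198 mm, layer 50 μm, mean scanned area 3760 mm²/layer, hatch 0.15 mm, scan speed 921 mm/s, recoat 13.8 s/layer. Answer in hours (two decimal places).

Layers = ⌈198/0.05⌉ = 3960.
Per-layer scan distance = 3760 / 0.15, so 25066.7 mm.
Scan time per layer: 25066.7 / 921 → 27.2168 s.
Per-layer time = 27.2168 + 13.8, so 41.0168 s.
3960 layers × 41.0168 s/layer = 162426.528 s, i.e. 45.12 hours.

45.12 hours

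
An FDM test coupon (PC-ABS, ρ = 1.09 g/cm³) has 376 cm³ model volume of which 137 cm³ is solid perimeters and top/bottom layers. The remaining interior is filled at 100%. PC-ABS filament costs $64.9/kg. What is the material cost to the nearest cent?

Volume inside the shell: 376 − 137 → 239 cm³.
Infill volume: 1.00 × 239 → 239 cm³.
Total extruded = 137 + 239 = 376 cm³.
Mass = 376 × 1.09, so 409.84 g.
Cost = 409.84 g / 1000 × $64.9/kg = $26.60.

$26.60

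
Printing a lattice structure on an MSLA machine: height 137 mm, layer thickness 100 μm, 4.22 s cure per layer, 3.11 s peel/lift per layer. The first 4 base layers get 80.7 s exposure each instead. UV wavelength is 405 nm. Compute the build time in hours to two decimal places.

2.87 hours

Layer count = ceil(137 / 0.1) = 1370.
Base layers = 4 × (80.7 + 3.11), so 335.24 s.
Remaining layers = 1366 × (4.22 + 3.11), so 10012.78 s.
Total = 335.24 + 10012.78 = 10348.02 s = 2.87 hours.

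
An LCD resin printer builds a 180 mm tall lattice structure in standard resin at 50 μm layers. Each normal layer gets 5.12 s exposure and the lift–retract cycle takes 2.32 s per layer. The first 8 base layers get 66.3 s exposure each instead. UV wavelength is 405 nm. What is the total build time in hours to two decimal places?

Layers = ⌈180/0.05⌉ = 3600.
Burn-in layers: 8 × (66.3 + 2.32) → 548.96 s.
Remaining layers = 3592 × (5.12 + 2.32), so 26724.48 s.
Sum: 548.96 + 26724.48 = 27273.44 s → 7.58 hours.

7.58 hours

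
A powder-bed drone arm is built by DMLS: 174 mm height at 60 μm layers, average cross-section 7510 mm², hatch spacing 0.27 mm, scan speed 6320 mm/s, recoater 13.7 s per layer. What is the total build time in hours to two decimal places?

14.58 hours

Layer count = ceil(174 / 0.06) = 2900.
Scan path per layer = 7510 / 0.27, so 27814.8 mm.
Scan time per layer: 27814.8 / 6320 → 4.4011 s.
Per-layer time: 4.4011 + 13.7 → 18.1011 s.
Total: 2900 × 18.1011 s = 52493.19 s → 14.58 hours.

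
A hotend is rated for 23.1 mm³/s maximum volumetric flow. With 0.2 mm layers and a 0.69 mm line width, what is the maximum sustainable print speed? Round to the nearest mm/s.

Extrusion cross-section = 0.2 × 0.69 = 0.138 mm².
v_max = Q/A = 23.1/0.138 = 167.39 mm/s → 167 mm/s.

167 mm/s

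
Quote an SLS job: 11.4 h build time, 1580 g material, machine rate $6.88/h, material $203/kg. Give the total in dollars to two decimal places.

Machine-time cost = 6.88 × 11.4, so $78.432.
Feedstock cost = 203 × 1580/1000 = $320.74.
Job cost: 78.432 + 320.74 = 399.172 ≈ $399.17.

$399.17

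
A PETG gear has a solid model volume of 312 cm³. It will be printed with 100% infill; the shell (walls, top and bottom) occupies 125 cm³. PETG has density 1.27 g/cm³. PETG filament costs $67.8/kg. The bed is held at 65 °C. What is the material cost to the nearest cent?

Infill region = 312 − 125 = 187 cm³.
Infill volume = 1.00 × 187 = 187 cm³.
Total extruded = 125 + 187 = 312 cm³.
Mass = 312 × 1.27, so 396.24 g.
Cost = 396.24 g / 1000 × $67.8/kg = $26.87.

$26.87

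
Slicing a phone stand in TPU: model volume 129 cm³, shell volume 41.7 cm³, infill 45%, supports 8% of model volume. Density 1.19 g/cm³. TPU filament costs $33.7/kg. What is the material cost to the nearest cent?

Infill region = 129 − 41.7 = 87.3 cm³.
Deposited infill = 0.45 × 87.3 = 39.285 cm³.
Support = 0.08 × 129, so 10.32 cm³.
Total extruded: 41.7 + 39.285 + 10.32 → 91.305 cm³.
Mass = 91.305 × 1.19, so 108.65295 g.
At $33.7/kg: 108.65295/1000 × 33.7 = $3.66.

$3.66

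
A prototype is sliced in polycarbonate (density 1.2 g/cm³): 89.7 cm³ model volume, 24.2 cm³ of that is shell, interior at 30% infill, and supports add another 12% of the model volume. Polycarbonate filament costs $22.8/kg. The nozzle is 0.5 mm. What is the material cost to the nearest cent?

$1.49

Interior volume = 89.7 − 24.2 = 65.5 cm³.
Infill volume = 0.30 × 65.5 = 19.65 cm³.
Support = 0.12 × 89.7 = 10.764 cm³.
Total printed volume: 24.2 + 19.65 + 10.764 → 54.614 cm³.
Mass = 54.614 × 1.2 = 65.5368 g.
Cost = 65.5368 g / 1000 × $22.8/kg = $1.49.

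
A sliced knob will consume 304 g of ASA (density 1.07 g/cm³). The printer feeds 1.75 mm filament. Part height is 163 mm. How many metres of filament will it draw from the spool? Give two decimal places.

118.12 m

Extruded volume: 304/1.07 = 284.1121 cm³ (284112.1 mm³).
Cross-section of 1.75 mm filament: π·(1.75/2)² = 2.4053 mm².
L = V/A = 284112.1/2.4053 = 118119.2 mm → 118.12 m.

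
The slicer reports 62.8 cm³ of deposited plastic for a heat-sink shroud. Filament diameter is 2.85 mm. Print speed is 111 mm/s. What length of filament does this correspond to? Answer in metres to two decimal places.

A = π r² = π × 1.425² = 6.3794 mm².
Length = 62.8 cm³ / 6.3794 mm² = 62800 / 6.3794 = 9844.19 mm = 9.84 m.

9.84 m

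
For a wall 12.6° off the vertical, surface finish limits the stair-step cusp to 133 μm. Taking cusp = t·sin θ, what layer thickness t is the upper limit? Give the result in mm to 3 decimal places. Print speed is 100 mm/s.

Layer height = cusp / sin(12.6°) = 0.133 / 0.2181 = 0.610 mm.

0.610 mm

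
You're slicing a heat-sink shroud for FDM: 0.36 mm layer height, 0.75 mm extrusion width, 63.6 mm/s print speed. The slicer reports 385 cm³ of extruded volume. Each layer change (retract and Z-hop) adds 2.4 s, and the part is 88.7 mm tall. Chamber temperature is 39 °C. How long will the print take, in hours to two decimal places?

6.39 hours

Extrusion cross-section = 0.36 × 0.75 = 0.27 mm².
Path length: 385000 mm³ / 0.27 mm² → 1425925.9 mm.
Print-move time: 1425925.9 / 63.6 → 22420.2 s.
Layers = ⌈88.7/0.36⌉ = 247.
Non-print overhead: 247 × 2.4 → 592.8 s.
Total = 22420.2 + 592.8 = 23013 s = 6.39 hours.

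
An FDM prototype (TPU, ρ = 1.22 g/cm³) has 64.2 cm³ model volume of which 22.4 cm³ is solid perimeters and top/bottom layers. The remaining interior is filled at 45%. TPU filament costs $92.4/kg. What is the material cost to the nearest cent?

$4.65

Interior volume: 64.2 − 22.4 → 41.8 cm³.
Infill volume = 0.45 × 41.8 = 18.81 cm³.
Total extruded = 22.4 + 18.81 = 41.21 cm³.
Mass = 41.21 × 1.22, so 50.2762 g.
Cost = 50.2762 g / 1000 × $92.4/kg = $4.65.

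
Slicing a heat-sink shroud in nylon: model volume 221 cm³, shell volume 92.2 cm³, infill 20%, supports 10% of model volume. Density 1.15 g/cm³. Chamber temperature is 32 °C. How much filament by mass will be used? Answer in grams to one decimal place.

161.1 g

Volume inside the shell: 221 − 92.2 → 128.8 cm³.
Deposited infill: 0.20 × 128.8 → 25.76 cm³.
Support = 0.10 × 221 = 22.1 cm³.
Total printed volume = 92.2 + 25.76 + 22.1, so 140.06 cm³.
Mass: 140.06 × 1.15 → 161.069 g.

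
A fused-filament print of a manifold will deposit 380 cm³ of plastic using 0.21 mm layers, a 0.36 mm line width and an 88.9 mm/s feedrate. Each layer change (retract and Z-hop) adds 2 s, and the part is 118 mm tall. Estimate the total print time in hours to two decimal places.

16.02 hours

Bead cross-section = 0.21 × 0.36, so 0.0756 mm².
Toolpath length = 380 cm³ / 0.0756 mm² = 380000 / 0.0756 = 5026455 mm.
Time extruding = 5026455 / 88.9, so 56540.6 s.
Layer count = ceil(118 / 0.21) = 562.
Layer-change overhead: 562 × 2 → 1124 s.
Altogether 56540.6 + 1124 = 57664.6 s, i.e. 16.02 hours.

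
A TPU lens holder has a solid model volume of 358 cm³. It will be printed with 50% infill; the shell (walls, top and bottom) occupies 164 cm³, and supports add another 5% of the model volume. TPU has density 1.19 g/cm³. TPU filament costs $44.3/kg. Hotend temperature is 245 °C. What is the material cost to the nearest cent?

Interior volume: 358 − 164 → 194 cm³.
Infill deposited: 0.50 × 194 → 97 cm³.
Support = 0.05 × 358 = 17.9 cm³.
Total extruded = 164 + 97 + 17.9, so 278.9 cm³.
Mass = 278.9 × 1.19, so 331.891 g.
Cost = 331.891 g / 1000 × $44.3/kg = $14.70.

$14.70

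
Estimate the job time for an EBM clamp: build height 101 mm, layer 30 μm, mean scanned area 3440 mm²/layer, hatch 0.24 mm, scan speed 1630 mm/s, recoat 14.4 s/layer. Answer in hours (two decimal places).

21.69 hours

Layer count = ceil(101 / 0.03) = 3367.
Scan path per layer = 3440 / 0.24 = 14333.3 mm.
Per-layer scan time: 14333.3 / 1630 → 8.7934 s.
Layer cycle = 8.7934 + 14.4, so 23.1934 s.
Build time = 3367 × 23.1934 = 78092.1778 s = 21.69 hours.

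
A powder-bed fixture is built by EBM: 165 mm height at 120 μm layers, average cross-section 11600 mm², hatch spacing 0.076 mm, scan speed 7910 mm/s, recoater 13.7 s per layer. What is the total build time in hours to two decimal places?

Layers = ⌈165/0.12⌉ = 1375.
Scan path per layer = 11600 / 0.076, so 152631.6 mm.
Per-layer scan time = 152631.6 / 7910, so 19.296 s.
Per-layer time = 19.296 + 13.7, so 32.996 s.
Build time = 1375 × 32.996 = 45369.5 s = 12.60 hours.

12.60 hours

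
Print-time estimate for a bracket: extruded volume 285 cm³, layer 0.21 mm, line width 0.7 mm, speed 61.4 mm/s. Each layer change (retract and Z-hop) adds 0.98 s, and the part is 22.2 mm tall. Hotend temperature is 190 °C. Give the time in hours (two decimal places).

8.80 hours

Line area: 0.21 × 0.7 → 0.147 mm².
Total extruded path = 285000/0.147 = 1938775.5 mm.
Extrusion time = 1938775.5 / 61.4 = 31576.1 s.
Number of layers: 22.2 / 0.21 → 106 (rounded up).
Non-print overhead = 106 × 0.98 = 103.88 s.
Altogether 31576.1 + 103.88 = 31679.98 s, i.e. 8.80 hours.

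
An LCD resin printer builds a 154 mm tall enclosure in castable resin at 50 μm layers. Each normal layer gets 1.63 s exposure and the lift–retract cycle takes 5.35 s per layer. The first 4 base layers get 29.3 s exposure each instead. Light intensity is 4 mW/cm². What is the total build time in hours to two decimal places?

6.00 hours

Layers = ⌈154/0.05⌉ = 3080.
Burn-in layers: 4 × (29.3 + 5.35) → 138.6 s.
Normal layers = 3076 × (1.63 + 5.35), so 21470.48 s.
Sum: 138.6 + 21470.48 = 21609.08 s → 6.00 hours.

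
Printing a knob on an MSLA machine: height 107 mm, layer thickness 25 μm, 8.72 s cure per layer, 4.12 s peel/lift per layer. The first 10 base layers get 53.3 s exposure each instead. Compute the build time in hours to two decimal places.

Layers = ⌈107/0.025⌉ = 4280.
Burn-in layers = 10 × (53.3 + 4.12), so 574.2 s.
Remaining layers = 4270 × (8.72 + 4.12), so 54826.8 s.
Total = 574.2 + 54826.8 = 55401 s = 15.39 hours.

15.39 hours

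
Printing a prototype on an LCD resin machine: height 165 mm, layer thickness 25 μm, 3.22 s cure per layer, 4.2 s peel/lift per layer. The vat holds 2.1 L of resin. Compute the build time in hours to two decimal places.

Number of layers: 165 / 0.025 → 6600 (rounded up).
Each layer takes: 3.22 + 4.2 → 7.42 s.
Build time: 6600 × 7.42 s = 48972 s, i.e. 13.60 hours.

13.60 hours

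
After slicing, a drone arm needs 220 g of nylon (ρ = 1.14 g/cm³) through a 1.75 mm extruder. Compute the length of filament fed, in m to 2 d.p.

80.23 m

Extruded volume: 220/1.14 = 192.9825 cm³ (192982.5 mm³).
A = π r² = π × 0.875² = 2.4053 mm².
L = V/A = 192982.5/2.4053 = 80232.2 mm → 80.23 m.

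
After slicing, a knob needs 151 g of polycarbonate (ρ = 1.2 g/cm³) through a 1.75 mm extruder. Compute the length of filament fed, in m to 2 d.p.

52.32 m

Volume = 151 g / 1.2 g·cm⁻³ = 125.8333 cm³ = 125833.3 mm³.
A = π r² = π × 0.875² = 2.4053 mm².
Length = 125833.3 / 2.4053 = 52315.01 mm = 52.32 m.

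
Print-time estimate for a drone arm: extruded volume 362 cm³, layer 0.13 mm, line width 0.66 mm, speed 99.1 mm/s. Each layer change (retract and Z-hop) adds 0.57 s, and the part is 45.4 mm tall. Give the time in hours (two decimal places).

Bead cross-section: 0.13 × 0.66 → 0.0858 mm².
Path length: 362000 mm³ / 0.0858 mm² → 4219114.2 mm.
Print-move time = 4219114.2 / 99.1 = 42574.3 s.
Layers = ⌈45.4/0.13⌉ = 350.
Non-print overhead: 350 × 0.57 → 199.5 s.
Altogether 42574.3 + 199.5 = 42773.8 s, i.e. 11.88 hours.

11.88 hours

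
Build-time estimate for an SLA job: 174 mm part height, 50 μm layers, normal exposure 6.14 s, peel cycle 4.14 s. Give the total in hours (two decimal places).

9.94 hours

Layer count = ceil(174 / 0.05) = 3480.
Cycle time: 6.14 + 4.14 → 10.28 s.
Total = 3480 × 10.28 = 35774.4 s = 9.94 hours.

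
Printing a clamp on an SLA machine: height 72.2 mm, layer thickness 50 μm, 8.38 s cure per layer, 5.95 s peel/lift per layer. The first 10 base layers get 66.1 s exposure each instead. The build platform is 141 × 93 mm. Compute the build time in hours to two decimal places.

Number of layers: 72.2 / 0.05 → 1444 (rounded up).
Base layers = 10 × (66.1 + 5.95) = 720.5 s.
Normal layers = 1434 × (8.38 + 5.95), so 20549.22 s.
Total = 720.5 + 20549.22 = 21269.72 s = 5.91 hours.

5.91 hours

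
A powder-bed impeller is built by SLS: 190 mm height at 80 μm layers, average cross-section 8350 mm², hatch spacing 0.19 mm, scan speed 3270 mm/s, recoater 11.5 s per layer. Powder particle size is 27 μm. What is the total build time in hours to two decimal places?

16.45 hours

Layer count = ceil(190 / 0.08) = 2375.
Hatch length per layer = 8350 / 0.19 = 43947.4 mm.
Laser time per layer = 43947.4 / 3270 = 13.4396 s.
Time per layer = 13.4396 + 11.5, so 24.9396 s.
Build time = 2375 × 24.9396 = 59231.55 s = 16.45 hours.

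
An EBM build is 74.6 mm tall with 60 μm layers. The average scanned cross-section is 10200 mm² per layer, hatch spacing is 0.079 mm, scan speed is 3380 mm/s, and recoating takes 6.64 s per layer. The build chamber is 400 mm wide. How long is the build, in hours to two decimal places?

15.49 hours

Layer count = ceil(74.6 / 0.06) = 1244.
Per-layer scan distance: 10200 / 0.079 → 129113.9 mm.
Per-layer scan time = 129113.9 / 3380, so 38.1994 s.
Per-layer time = 38.1994 + 6.64, so 44.8394 s.
Total: 1244 × 44.8394 s = 55780.2136 s → 15.49 hours.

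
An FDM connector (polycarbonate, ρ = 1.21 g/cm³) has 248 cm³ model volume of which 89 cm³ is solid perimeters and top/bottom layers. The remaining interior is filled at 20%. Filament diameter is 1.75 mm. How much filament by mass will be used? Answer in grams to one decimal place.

Infill region = 248 − 89 = 159 cm³.
Infill volume = 0.20 × 159, so 31.8 cm³.
Total extruded: 89 + 31.8 → 120.8 cm³.
Mass = 120.8 × 1.21, so 146.168 g.

146.2 g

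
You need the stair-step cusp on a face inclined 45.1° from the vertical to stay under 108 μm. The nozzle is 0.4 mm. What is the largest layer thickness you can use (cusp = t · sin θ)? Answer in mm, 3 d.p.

0.152 mm

t = h_c / sin θ = 0.108 / 0.7083 = 0.152 mm.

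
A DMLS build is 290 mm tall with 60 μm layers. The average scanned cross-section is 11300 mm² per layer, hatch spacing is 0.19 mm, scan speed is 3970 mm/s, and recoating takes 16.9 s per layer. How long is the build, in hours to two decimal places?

42.81 hours

Number of layers: 290 / 0.06 → 4834 (rounded up).
Hatch length per layer = 11300 / 0.19, so 59473.7 mm.
Laser time per layer = 59473.7 / 3970, so 14.9808 s.
Layer cycle = 14.9808 + 16.9, so 31.8808 s.
Build time = 4834 × 31.8808 = 154111.7872 s = 42.81 hours.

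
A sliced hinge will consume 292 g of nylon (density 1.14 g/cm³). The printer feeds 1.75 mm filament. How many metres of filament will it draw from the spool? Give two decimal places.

106.49 m

Volume = 292 g / 1.14 g·cm⁻³ = 256.1404 cm³ = 256140.4 mm³.
A = π r² = π × 0.875² = 2.4053 mm².
Length = 256140.4 / 2.4053 = 106490 mm = 106.49 m.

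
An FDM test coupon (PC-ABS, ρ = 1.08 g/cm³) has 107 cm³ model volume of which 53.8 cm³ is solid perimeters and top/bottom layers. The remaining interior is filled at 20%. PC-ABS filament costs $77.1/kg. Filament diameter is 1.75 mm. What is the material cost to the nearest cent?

$5.37

Volume inside the shell: 107 − 53.8 → 53.2 cm³.
Deposited infill: 0.20 × 53.2 → 10.64 cm³.
Deposited volume = 53.8 + 10.64 = 64.44 cm³.
Mass = 64.44 × 1.08, so 69.5952 g.
Cost = 69.5952 g / 1000 × $77.1/kg = $5.37.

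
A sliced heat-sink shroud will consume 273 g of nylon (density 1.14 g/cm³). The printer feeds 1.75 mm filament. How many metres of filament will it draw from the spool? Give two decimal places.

99.56 m

Volume = 273 g / 1.14 g·cm⁻³ = 239.4737 cm³ = 239473.7 mm³.
Filament cross-section = π × (1.75/2)² = 2.4053 mm².
Length = 239473.7 / 2.4053 = 99560.84 mm = 99.56 m.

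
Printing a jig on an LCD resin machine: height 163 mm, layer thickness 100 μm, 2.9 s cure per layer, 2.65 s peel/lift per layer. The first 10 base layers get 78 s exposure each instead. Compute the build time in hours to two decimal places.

2.72 hours

Layers = ⌈163/0.1⌉ = 1630.
Burn-in layers: 10 × (78 + 2.65) → 806.5 s.
Remaining layers = 1620 × (2.9 + 2.65), so 8991 s.
Total = 806.5 + 8991 = 9797.5 s = 2.72 hours.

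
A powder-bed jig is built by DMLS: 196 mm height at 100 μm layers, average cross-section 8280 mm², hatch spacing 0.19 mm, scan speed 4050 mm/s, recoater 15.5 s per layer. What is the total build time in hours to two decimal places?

14.30 hours

Number of layers: 196 / 0.1 → 1960 (rounded up).
Scan path per layer = 8280 / 0.19 = 43578.9 mm.
Per-layer scan time = 43578.9 / 4050, so 10.7602 s.
Per-layer time = 10.7602 + 15.5, so 26.2602 s.
Total: 1960 × 26.2602 s = 51469.992 s → 14.30 hours.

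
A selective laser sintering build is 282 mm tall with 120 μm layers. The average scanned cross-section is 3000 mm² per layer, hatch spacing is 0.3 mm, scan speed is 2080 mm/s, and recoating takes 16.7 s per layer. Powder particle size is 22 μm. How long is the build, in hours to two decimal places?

14.04 hours

Number of layers: 282 / 0.12 → 2350 (rounded up).
Per-layer scan distance = 3000 / 0.3, so 10000 mm.
Laser time per layer = 10000 / 2080, so 4.8077 s.
Layer cycle: 4.8077 + 16.7 → 21.5077 s.
Build time = 2350 × 21.5077 = 50543.095 s = 14.04 hours.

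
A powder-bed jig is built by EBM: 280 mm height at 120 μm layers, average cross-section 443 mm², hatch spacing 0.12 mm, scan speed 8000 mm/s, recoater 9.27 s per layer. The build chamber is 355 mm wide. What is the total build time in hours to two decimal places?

6.31 hours

Number of layers: 280 / 0.12 → 2334 (rounded up).
Hatch length per layer = 443 / 0.12 = 3691.7 mm.
Scan time per layer = 3691.7 / 8000 = 0.4615 s.
Per-layer time = 0.4615 + 9.27 = 9.7315 s.
2334 layers × 9.7315 s/layer = 22713.321 s, i.e. 6.31 hours.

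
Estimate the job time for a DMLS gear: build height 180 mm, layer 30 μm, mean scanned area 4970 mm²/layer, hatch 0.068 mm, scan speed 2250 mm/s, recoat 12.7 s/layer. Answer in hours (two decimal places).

Layers = ⌈180/0.03⌉ = 6000.
Per-layer scan distance = 4970 / 0.068, so 73088.2 mm.
Scan time per layer: 73088.2 / 2250 → 32.4836 s.
Per-layer time = 32.4836 + 12.7 = 45.1836 s.
Build time = 6000 × 45.1836 = 271101.6 s = 75.31 hours.

75.31 hours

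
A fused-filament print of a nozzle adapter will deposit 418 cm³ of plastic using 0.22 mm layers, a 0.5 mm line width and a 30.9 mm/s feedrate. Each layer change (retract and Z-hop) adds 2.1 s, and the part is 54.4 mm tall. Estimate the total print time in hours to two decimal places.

Bead cross-section = 0.22 × 0.5 = 0.11 mm².
Toolpath length = 418 cm³ / 0.11 mm² = 418000 / 0.11 = 3800000 mm.
Print-move time = 3800000 / 30.9 = 122977.3 s.
Layer count = ceil(54.4 / 0.22) = 248.
Z-hop total: 248 × 2.1 → 520.8 s.
Altogether 122977.3 + 520.8 = 123498.1 s, i.e. 34.31 hours.

34.31 hours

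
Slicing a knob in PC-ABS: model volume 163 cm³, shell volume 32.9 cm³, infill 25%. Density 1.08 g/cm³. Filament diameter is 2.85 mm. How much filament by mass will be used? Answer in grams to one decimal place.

70.7 g

Interior volume = 163 − 32.9, so 130.1 cm³.
Deposited infill: 0.25 × 130.1 → 32.525 cm³.
Total extruded = 32.9 + 32.525, so 65.425 cm³.
Mass: 65.425 × 1.08 → 70.659 g.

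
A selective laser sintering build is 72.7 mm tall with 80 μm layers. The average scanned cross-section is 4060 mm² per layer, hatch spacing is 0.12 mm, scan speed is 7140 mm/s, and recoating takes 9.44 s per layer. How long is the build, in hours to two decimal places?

3.58 hours

Layers = ⌈72.7/0.08⌉ = 909.
Scan path per layer = 4060 / 0.12 = 33833.3 mm.
Scan time per layer = 33833.3 / 7140 = 4.7386 s.
Time per layer = 4.7386 + 9.44, so 14.1786 s.
909 layers × 14.1786 s/layer = 12888.3474 s, i.e. 3.58 hours.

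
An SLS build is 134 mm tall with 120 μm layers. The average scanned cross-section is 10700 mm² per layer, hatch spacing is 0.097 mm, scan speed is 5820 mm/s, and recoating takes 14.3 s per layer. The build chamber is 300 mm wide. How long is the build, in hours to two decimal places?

Layer count = ceil(134 / 0.12) = 1117.
Hatch length per layer = 10700 / 0.097, so 110309.3 mm.
Scan time per layer = 110309.3 / 5820, so 18.9535 s.
Time per layer: 18.9535 + 14.3 → 33.2535 s.
1117 layers × 33.2535 s/layer = 37144.1595 s, i.e. 10.32 hours.

10.32 hours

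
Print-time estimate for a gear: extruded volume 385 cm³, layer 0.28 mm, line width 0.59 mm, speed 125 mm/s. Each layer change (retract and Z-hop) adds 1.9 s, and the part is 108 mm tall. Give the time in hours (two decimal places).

5.38 hours

Extrusion cross-section: 0.28 × 0.59 → 0.1652 mm².
Path length: 385000 mm³ / 0.1652 mm² → 2330508.5 mm.
Time extruding = 2330508.5 / 125 = 18644.1 s.
Number of layers: 108 / 0.28 → 386 (rounded up).
Z-hop total = 386 × 1.9 = 733.4 s.
Altogether 18644.1 + 733.4 = 19377.5 s, i.e. 5.38 hours.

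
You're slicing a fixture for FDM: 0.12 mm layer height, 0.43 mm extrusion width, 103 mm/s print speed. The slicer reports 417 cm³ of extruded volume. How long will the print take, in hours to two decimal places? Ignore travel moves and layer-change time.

21.79 hours

Bead cross-section: 0.12 × 0.43 → 0.0516 mm².
Path length: 417000 mm³ / 0.0516 mm² → 8081395.3 mm.
Extrusion time: 8081395.3 / 103 → 78460.1 s.
78460.1 s = 21.79 hours.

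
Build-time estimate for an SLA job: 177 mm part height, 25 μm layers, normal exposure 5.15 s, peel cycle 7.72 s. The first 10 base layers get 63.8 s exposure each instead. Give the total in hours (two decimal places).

25.47 hours

Layer count = ceil(177 / 0.025) = 7080.
Base layers = 10 × (63.8 + 7.72), so 715.2 s.
Normal layers = 7070 × (5.15 + 7.72) = 90990.9 s.
Sum: 715.2 + 90990.9 = 91706.1 s → 25.47 hours.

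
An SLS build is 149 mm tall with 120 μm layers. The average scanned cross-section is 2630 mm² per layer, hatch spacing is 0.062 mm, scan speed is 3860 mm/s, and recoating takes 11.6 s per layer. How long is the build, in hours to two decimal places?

Layers = ⌈149/0.12⌉ = 1242.
Per-layer scan distance = 2630 / 0.062 = 42419.4 mm.
Laser time per layer: 42419.4 / 3860 → 10.9895 s.
Layer cycle = 10.9895 + 11.6 = 22.5895 s.
Build time = 1242 × 22.5895 = 28056.159 s = 7.79 hours.

7.79 hours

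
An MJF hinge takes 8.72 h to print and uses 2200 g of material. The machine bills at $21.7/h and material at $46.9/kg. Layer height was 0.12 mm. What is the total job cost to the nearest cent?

Machine cost = 21.7 × 8.72, so $189.224.
Feedstock cost = 46.9 × 2200/1000 = $103.18.
Job cost: 189.224 + 103.18 = 292.404 ≈ $292.40.

$292.40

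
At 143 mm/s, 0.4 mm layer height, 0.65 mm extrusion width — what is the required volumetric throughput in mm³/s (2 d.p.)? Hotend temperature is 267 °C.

37.18

Bead cross-section: 0.4 × 0.65 → 0.26 mm².
Volumetric flow = 143 × 0.26 = 37.18 mm³/s.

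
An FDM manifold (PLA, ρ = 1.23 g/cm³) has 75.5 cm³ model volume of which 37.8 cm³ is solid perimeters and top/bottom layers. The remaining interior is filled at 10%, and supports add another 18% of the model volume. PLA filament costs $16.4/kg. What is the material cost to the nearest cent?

Volume inside the shell = 75.5 − 37.8, so 37.7 cm³.
Infill volume = 0.10 × 37.7 = 3.77 cm³.
Support: 0.18 × 75.5 → 13.59 cm³.
Total extruded: 37.8 + 3.77 + 13.59 → 55.16 cm³.
Mass = 55.16 × 1.23 = 67.8468 g.
At $16.4/kg: 67.8468/1000 × 16.4 = $1.11.

$1.11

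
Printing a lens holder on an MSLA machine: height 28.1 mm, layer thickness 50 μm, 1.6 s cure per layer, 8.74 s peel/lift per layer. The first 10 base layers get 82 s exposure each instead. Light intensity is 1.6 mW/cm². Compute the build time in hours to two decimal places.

1.84 hours

Layer count = ceil(28.1 / 0.05) = 562.
Burn-in layers: 10 × (82 + 8.74) → 907.4 s.
Remaining layers: 552 × (1.6 + 8.74) → 5707.68 s.
Total = 907.4 + 5707.68 = 6615.08 s = 1.84 hours.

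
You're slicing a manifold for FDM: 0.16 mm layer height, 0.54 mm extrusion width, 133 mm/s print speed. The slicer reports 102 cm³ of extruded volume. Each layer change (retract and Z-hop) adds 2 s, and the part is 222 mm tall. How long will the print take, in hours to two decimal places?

Line area = 0.16 × 0.54, so 0.0864 mm².
Toolpath length = 102 cm³ / 0.0864 mm² = 102000 / 0.0864 = 1180555.6 mm.
Print-move time = 1180555.6 / 133, so 8876.4 s.
Layers = ⌈222/0.16⌉ = 1388.
Layer-change overhead = 1388 × 2, so 2776 s.
Altogether 8876.4 + 2776 = 11652.4 s, i.e. 3.24 hours.

3.24 hours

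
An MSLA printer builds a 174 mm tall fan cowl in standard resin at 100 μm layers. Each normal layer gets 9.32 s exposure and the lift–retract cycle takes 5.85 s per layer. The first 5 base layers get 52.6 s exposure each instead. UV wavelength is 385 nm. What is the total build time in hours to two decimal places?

7.39 hours

Number of layers: 174 / 0.1 → 1740 (rounded up).
Burn-in layers = 5 × (52.6 + 5.85), so 292.25 s.
Remaining layers = 1735 × (9.32 + 5.85), so 26319.95 s.
Sum: 292.25 + 26319.95 = 26612.2 s → 7.39 hours.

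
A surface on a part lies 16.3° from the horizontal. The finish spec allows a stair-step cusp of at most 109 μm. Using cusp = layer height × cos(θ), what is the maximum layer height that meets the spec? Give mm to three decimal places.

0.114 mm

Layer height = cusp / cos(16.3°) = 0.109 / 0.9598 = 0.114 mm.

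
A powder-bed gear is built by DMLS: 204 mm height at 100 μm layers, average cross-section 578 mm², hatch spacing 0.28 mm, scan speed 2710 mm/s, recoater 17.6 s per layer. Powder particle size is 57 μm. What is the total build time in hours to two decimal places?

Number of layers: 204 / 0.1 → 2040 (rounded up).
Per-layer scan distance = 578 / 0.28 = 2064.3 mm.
Laser time per layer = 2064.3 / 2710, so 0.7617 s.
Per-layer time: 0.7617 + 17.6 → 18.3617 s.
Total: 2040 × 18.3617 s = 37457.868 s → 10.40 hours.

10.40 hours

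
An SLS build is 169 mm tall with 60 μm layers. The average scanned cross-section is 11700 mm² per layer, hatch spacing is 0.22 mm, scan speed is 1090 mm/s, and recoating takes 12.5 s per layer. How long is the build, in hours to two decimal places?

47.96 hours

Layers = ⌈169/0.06⌉ = 2817.
Scan path per layer = 11700 / 0.22, so 53181.8 mm.
Scan time per layer = 53181.8 / 1090, so 48.7906 s.
Per-layer time = 48.7906 + 12.5, so 61.2906 s.
Build time = 2817 × 61.2906 = 172655.6202 s = 47.96 hours.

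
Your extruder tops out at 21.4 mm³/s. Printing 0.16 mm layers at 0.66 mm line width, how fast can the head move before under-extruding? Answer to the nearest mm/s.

203 mm/s

Bead cross-section = 0.16 × 0.66, so 0.1056 mm².
v_max = Q/A = 21.4/0.1056 = 202.65 mm/s → 203 mm/s.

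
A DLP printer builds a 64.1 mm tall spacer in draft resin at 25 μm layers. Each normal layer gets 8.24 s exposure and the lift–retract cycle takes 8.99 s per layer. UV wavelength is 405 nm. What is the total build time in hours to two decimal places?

Number of layers: 64.1 / 0.025 → 2564 (rounded up).
Per-layer time = 8.24 + 8.99 = 17.23 s.
Build time: 2564 × 17.23 s = 44177.72 s, i.e. 12.27 hours.

12.27 hours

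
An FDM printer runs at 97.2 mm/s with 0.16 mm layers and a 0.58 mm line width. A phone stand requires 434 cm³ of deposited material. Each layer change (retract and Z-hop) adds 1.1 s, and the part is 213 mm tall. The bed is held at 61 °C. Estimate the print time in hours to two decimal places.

Line area: 0.16 × 0.58 → 0.0928 mm².
Toolpath length = 434 cm³ / 0.0928 mm² = 434000 / 0.0928 = 4676724.1 mm.
Extrusion time: 4676724.1 / 97.2 → 48114.4 s.
Number of layers: 213 / 0.16 → 1332 (rounded up).
Non-print overhead = 1332 × 1.1 = 1465.2 s.
Altogether 48114.4 + 1465.2 = 49579.6 s, i.e. 13.77 hours.

13.77 hours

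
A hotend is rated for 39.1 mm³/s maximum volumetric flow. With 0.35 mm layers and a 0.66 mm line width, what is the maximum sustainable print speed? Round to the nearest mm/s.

Bead cross-section: 0.35 × 0.66 → 0.231 mm².
Max speed = 39.1 / 0.231 = 169.26 ≈ 169 mm/s.

169 mm/s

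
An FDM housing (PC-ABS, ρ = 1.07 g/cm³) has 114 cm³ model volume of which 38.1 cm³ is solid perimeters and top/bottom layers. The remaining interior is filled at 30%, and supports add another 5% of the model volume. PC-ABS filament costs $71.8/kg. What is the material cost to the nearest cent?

Infill region: 114 − 38.1 → 75.9 cm³.
Deposited infill = 0.30 × 75.9 = 22.77 cm³.
Support = 0.05 × 114, so 5.7 cm³.
Total extruded = 38.1 + 22.77 + 5.7 = 66.57 cm³.
Mass = 66.57 × 1.07, so 71.2299 g.
Cost = 71.2299 g / 1000 × $71.8/kg = $5.11.

$5.11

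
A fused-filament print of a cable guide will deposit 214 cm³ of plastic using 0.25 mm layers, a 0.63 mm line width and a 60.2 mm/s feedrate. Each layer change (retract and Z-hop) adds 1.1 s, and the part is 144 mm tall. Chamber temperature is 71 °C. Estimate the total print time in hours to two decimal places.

Bead cross-section: 0.25 × 0.63 → 0.1575 mm².
Toolpath length = 214 cm³ / 0.1575 mm² = 214000 / 0.1575 = 1358730.2 mm.
Extrusion time = 1358730.2 / 60.2 = 22570.3 s.
Layers = ⌈144/0.25⌉ = 576.
Z-hop total = 576 × 1.1 = 633.6 s.
Total = 22570.3 + 633.6 = 23203.9 s = 6.45 hours.

6.45 hours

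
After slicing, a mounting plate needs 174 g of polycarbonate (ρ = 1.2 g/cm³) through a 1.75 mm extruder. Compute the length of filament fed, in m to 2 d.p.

Volume = 174 g / 1.2 g·cm⁻³ = 145 cm³ = 145000 mm³.
Filament cross-section = π × (1.75/2)² = 2.4053 mm².
L = V/A = 145000/2.4053 = 60283.54 mm → 60.28 m.

60.28 m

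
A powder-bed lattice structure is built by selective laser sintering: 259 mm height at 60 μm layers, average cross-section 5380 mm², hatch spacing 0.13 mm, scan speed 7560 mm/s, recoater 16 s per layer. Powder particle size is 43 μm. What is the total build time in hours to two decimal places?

Number of layers: 259 / 0.06 → 4317 (rounded up).
Scan path per layer = 5380 / 0.13, so 41384.6 mm.
Scan time per layer: 41384.6 / 7560 → 5.4742 s.
Time per layer = 5.4742 + 16 = 21.4742 s.
4317 layers × 21.4742 s/layer = 92704.1214 s, i.e. 25.75 hours.

25.75 hours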